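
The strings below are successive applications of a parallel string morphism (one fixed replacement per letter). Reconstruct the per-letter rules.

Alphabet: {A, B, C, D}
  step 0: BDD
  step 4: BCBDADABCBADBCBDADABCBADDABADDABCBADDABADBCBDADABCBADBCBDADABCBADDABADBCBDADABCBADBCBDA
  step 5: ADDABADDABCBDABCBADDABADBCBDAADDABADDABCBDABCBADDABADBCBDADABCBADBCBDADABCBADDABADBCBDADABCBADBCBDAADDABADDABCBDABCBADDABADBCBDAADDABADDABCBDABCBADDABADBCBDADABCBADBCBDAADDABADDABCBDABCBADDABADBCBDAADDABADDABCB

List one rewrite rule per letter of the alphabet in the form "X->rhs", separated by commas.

  step 4 ⇒ step 5: BCBDADABCBADBCBDADABCBADDABADDABCBADDABADBCBDADABCBADBCBDADABCBADDABADBCBDADABCBADBCBDA ⇒ AD·DAB·AD·DA·BCB·DA·BCB·AD·DAB·AD·BCB·DA·AD·DAB·AD·DA·BCB·DA·BCB·AD·DAB·AD·BCB·DA·DA·BCB·AD·BCB·DA·DA·BCB·AD·DAB·AD·BCB·DA·DA·BCB·AD·BCB·DA·AD·DAB·AD·DA·BCB·DA·BCB·AD·DAB·AD·BCB·DA·AD·DAB·AD·DA·BCB·DA·BCB·AD·DAB·AD·BCB·DA·DA·BCB·AD·BCB·DA·AD·DAB·AD·DA·BCB·DA·BCB·AD·DAB·AD·BCB·DA·AD·DAB·AD·DA·BCB
    A ↦ BCB
    B ↦ AD
    C ↦ DAB
    D ↦ DA

A->BCB, B->AD, C->DAB, D->DA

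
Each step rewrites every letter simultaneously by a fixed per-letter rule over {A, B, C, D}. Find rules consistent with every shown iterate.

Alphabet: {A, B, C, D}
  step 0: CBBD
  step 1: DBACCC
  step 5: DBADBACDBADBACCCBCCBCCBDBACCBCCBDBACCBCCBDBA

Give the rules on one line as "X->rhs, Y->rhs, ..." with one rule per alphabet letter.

  step 0 ⇒ step 1: CBBD ⇒ DBA·C·C·C
    B ↦ C
    C ↦ DBA
    D ↦ C
    A ↦ B  (constrained at step 1)

A->B, B->C, C->DBA, D->C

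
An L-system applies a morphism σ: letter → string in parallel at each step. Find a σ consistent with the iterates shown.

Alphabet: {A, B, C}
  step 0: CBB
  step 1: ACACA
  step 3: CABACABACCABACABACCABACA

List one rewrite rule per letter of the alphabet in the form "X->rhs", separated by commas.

  step 0 ⇒ step 1: CBB ⇒ A·CA·CA
    B ↦ CA
    C ↦ A
    A ↦ BAC  (constrained at step 1)

A->BAC, B->CA, C->A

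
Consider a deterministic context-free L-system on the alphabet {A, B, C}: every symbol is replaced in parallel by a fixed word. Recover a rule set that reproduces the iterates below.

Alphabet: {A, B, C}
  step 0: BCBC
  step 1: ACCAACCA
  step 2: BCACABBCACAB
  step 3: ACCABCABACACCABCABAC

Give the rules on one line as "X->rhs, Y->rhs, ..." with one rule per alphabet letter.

  step 2 ⇒ step 3: BCACABBCACAB ⇒ AC·CA·B·CA·B·AC·AC·CA·B·CA·B·AC
    A ↦ B
    B ↦ AC
    C ↦ CA

A->B, B->AC, C->CA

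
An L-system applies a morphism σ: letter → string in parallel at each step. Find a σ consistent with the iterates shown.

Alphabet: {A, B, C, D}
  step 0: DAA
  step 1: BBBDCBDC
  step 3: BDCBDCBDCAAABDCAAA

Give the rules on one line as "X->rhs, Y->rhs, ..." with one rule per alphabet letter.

A->BDC, B->A, C->B, D->BB

  step 0 ⇒ step 1: DAA ⇒ BB·BDC·BDC
    A ↦ BDC
    D ↦ BB
    B ↦ A  (constrained at step 1)
    C ↦ B  (constrained at step 1)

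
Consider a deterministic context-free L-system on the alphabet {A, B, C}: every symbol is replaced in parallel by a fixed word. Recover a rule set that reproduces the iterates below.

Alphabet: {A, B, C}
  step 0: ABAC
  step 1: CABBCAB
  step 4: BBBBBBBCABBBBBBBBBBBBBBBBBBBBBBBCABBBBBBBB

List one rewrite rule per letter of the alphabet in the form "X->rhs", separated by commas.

  step 0 ⇒ step 1: ABAC ⇒ CA·BB·CA·B
    A ↦ CA
    B ↦ BB
    C ↦ B

A->CA, B->BB, C->B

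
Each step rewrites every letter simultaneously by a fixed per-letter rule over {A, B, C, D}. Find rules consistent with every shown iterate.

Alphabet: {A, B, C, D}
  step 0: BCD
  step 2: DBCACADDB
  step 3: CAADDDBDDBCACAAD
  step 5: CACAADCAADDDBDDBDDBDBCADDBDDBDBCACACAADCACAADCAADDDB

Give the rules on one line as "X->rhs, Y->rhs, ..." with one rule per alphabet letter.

A->DB, B->AD, C->D, D->CA

  step 2 ⇒ step 3: DBCACADDB ⇒ CA·AD·D·DB·D·DB·CA·CA·AD
    A ↦ DB
    B ↦ AD
    C ↦ D
    D ↦ CA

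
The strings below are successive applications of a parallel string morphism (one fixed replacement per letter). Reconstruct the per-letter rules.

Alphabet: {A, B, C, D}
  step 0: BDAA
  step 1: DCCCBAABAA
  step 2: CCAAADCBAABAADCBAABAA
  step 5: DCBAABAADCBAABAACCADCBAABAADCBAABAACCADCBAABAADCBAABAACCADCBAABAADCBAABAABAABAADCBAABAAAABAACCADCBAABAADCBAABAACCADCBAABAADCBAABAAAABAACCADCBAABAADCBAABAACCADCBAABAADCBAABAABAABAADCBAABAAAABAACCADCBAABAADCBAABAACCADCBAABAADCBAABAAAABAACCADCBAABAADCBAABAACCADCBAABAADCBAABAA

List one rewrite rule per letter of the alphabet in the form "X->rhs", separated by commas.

  step 1 ⇒ step 2: DCCCBAABAA ⇒ CC·A·A·A·DC·BAA·BAA·DC·BAA·BAA
    A ↦ BAA
    B ↦ DC
    C ↦ A
    D ↦ CC

A->BAA, B->DC, C->A, D->CC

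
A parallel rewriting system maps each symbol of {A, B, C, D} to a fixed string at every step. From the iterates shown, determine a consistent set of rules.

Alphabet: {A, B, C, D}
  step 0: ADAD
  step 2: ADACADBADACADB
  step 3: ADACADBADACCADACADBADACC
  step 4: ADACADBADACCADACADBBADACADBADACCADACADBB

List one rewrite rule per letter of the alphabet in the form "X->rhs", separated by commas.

  step 3 ⇒ step 4: ADACADBADACCADACADBADACC ⇒ AD·AC·AD·B·AD·AC·C·AD·AC·AD·B·B·AD·AC·AD·B·AD·AC·C·AD·AC·AD·B·B
    A ↦ AD
    B ↦ C
    C ↦ B
    D ↦ AC

A->AD, B->C, C->B, D->AC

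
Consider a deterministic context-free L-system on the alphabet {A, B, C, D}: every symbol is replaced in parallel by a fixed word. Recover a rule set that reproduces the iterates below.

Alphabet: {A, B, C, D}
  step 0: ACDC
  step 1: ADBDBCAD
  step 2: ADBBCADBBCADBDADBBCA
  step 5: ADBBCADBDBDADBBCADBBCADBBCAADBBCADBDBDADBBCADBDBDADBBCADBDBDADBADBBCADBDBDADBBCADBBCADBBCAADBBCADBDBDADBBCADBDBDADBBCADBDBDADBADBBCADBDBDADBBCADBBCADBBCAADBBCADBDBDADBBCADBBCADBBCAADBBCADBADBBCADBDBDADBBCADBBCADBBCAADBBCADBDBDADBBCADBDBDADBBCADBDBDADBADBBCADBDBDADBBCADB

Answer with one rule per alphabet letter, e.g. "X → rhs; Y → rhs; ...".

  step 1 ⇒ step 2: ADBDBCAD ⇒ ADB·BCA·DB·BCA·DB·D·ADB·BCA
    A ↦ ADB
    B ↦ DB
    C ↦ D
    D ↦ BCA

A->ADB, B->DB, C->D, D->BCA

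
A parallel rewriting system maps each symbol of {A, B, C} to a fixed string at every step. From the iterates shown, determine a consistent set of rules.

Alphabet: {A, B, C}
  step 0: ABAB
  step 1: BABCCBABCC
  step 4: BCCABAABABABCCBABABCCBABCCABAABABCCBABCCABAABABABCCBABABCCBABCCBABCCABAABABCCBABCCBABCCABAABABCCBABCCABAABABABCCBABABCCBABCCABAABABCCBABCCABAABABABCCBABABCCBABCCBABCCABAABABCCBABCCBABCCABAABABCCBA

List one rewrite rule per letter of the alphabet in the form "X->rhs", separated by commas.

A->BA, B->BCC, C->ABA

  step 0 ⇒ step 1: ABAB ⇒ BA·BCC·BA·BCC
    A ↦ BA
    B ↦ BCC
    C ↦ ABA  (constrained at step 1)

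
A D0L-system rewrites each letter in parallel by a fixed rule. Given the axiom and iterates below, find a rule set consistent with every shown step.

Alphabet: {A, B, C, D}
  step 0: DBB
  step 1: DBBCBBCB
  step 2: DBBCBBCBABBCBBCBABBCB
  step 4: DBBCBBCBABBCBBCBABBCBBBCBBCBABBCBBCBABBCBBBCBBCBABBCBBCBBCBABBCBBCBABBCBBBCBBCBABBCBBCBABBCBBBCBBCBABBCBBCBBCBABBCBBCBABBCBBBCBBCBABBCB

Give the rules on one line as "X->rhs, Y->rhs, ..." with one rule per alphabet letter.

  step 1 ⇒ step 2: DBBCBBCB ⇒ DB·BCB·BCB·AB·BCB·BCB·AB·BCB
    B ↦ BCB
    C ↦ AB
    D ↦ DB
    A ↦ B  (constrained at step 2)

A->B, B->BCB, C->AB, D->DB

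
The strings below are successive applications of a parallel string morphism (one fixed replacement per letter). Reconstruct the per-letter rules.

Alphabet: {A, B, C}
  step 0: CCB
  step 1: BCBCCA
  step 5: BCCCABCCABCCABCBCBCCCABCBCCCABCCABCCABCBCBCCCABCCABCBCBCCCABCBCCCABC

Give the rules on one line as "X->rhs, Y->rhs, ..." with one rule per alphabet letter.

A->C, B->CA, C->BC

  step 0 ⇒ step 1: CCB ⇒ BC·BC·CA
    B ↦ CA
    C ↦ BC
    A ↦ C  (constrained at step 1)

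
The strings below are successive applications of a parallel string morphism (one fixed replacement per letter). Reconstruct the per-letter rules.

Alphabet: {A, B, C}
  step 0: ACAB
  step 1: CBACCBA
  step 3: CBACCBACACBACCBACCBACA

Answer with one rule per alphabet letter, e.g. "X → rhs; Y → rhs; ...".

  step 0 ⇒ step 1: ACAB ⇒ CB·AC·CB·A
    A ↦ CB
    B ↦ A
    C ↦ AC

A->CB, B->A, C->AC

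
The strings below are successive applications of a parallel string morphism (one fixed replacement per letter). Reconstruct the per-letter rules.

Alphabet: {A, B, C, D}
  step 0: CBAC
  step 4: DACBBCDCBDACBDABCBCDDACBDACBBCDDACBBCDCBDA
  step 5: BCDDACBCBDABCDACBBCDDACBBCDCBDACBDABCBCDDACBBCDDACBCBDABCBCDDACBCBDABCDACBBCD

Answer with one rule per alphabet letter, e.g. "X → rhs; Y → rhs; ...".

  step 4 ⇒ step 5: DACBBCDCBDACBDABCBCDDACBDACBBCDDACBBCDCBDA ⇒ BC·D·DA·CB·CB·DA·BC·DA·CB·BC·D·DA·CB·BC·D·CB·DA·CB·DA·BC·BC·D·DA·CB·BC·D·DA·CB·CB·DA·BC·BC·D·DA·CB·CB·DA·BC·DA·CB·BC·D
    A ↦ D
    B ↦ CB
    C ↦ DA
    D ↦ BC

A->D, B->CB, C->DA, D->BC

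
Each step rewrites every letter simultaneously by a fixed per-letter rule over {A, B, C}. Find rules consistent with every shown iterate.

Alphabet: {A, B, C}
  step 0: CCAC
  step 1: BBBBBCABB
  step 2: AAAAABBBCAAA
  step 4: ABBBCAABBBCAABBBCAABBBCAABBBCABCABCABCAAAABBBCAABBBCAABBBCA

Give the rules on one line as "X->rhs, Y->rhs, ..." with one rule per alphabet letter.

A->BCA, B->A, C->BB

  step 1 ⇒ step 2: BBBBBCABB ⇒ A·A·A·A·A·BB·BCA·A·A
    A ↦ BCA
    B ↦ A
    C ↦ BB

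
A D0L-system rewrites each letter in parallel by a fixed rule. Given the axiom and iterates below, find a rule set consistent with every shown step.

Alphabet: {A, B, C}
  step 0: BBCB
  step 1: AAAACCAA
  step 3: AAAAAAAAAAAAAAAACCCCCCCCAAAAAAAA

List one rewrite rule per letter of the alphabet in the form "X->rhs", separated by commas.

A->BB, B->AA, C->CC

  step 0 ⇒ step 1: BBCB ⇒ AA·AA·CC·AA
    B ↦ AA
    C ↦ CC
    A ↦ BB  (constrained at step 1)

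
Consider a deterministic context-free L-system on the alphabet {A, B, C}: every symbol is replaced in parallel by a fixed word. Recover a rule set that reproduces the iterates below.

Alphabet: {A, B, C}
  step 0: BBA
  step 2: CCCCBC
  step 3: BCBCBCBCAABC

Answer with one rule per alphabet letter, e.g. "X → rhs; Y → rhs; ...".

A->C, B->AA, C->BC

  step 2 ⇒ step 3: CCCCBC ⇒ BC·BC·BC·BC·AA·BC
    B ↦ AA
    C ↦ BC
    A ↦ C  (constrained at step 0)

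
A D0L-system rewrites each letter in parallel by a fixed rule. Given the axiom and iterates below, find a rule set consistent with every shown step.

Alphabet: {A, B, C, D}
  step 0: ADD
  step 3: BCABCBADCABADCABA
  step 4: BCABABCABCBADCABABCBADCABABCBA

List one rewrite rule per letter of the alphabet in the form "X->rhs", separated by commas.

A->BA, B->BC, C->A, D->DC

  step 3 ⇒ step 4: BCABCBADCABADCABA ⇒ BC·A·BA·BC·A·BC·BA·DC·A·BA·BC·BA·DC·A·BA·BC·BA
    A ↦ BA
    B ↦ BC
    C ↦ A
    D ↦ DC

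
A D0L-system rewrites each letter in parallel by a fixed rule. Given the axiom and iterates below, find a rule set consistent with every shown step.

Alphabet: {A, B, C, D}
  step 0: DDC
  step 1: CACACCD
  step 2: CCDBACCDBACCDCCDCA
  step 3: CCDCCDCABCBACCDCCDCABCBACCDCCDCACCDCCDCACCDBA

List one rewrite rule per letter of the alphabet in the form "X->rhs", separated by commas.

A->BA, B->BC, C->CCD, D->CA

  step 2 ⇒ step 3: CCDBACCDBACCDCCDCA ⇒ CCD·CCD·CA·BC·BA·CCD·CCD·CA·BC·BA·CCD·CCD·CA·CCD·CCD·CA·CCD·BA
    A ↦ BA
    B ↦ BC
    C ↦ CCD
    D ↦ CA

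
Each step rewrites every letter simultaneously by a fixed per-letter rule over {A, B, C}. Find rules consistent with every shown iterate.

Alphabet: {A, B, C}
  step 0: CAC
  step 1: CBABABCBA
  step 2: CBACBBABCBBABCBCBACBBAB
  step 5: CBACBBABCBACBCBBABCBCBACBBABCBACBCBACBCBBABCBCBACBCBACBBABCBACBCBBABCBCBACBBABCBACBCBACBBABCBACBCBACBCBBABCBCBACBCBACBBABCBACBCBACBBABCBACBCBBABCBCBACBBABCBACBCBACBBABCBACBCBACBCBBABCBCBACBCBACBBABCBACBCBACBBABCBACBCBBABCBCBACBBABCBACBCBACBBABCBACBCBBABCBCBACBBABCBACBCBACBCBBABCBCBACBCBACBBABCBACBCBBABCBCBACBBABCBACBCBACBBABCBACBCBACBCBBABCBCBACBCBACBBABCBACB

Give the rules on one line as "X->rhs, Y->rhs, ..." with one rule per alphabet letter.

A->BAB, B->CB, C->CBA

  step 1 ⇒ step 2: CBABABCBA ⇒ CBA·CB·BAB·CB·BAB·CB·CBA·CB·BAB
    A ↦ BAB
    B ↦ CB
    C ↦ CBA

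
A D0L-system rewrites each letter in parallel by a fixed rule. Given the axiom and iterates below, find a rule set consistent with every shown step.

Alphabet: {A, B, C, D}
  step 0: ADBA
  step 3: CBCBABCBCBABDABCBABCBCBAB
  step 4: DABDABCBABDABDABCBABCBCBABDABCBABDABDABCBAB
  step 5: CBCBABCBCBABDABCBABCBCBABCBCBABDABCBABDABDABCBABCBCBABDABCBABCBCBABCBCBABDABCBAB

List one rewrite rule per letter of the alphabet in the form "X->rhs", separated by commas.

  step 4 ⇒ step 5: DABDABCBABDABDABCBABCBCBABDABCBABDABDABCBAB ⇒ CB·CB·AB·CB·CB·AB·D·AB·CB·AB·CB·CB·AB·CB·CB·AB·D·AB·CB·AB·D·AB·D·AB·CB·AB·CB·CB·AB·D·AB·CB·AB·CB·CB·AB·CB·CB·AB·D·AB·CB·AB
    A ↦ CB
    B ↦ AB
    C ↦ D
    D ↦ CB

A->CB, B->AB, C->D, D->CB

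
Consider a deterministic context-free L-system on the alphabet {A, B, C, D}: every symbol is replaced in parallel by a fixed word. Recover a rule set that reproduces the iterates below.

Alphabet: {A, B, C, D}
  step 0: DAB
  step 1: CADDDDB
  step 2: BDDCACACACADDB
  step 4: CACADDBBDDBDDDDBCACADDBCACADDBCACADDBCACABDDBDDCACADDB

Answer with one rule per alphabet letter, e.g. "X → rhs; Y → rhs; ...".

A->DD, B->DDB, C->B, D->CA

  step 1 ⇒ step 2: CADDDDB ⇒ B·DD·CA·CA·CA·CA·DDB
    A ↦ DD
    B ↦ DDB
    C ↦ B
    D ↦ CA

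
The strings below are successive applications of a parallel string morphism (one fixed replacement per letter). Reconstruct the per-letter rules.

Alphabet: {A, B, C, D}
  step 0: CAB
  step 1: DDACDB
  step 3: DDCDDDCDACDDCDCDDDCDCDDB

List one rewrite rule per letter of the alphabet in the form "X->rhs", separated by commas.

  step 0 ⇒ step 1: CAB ⇒ DD·AC·DB
    A ↦ AC
    B ↦ DB
    C ↦ DD
    D ↦ CD  (constrained at step 1)

A->AC, B->DB, C->DD, D->CD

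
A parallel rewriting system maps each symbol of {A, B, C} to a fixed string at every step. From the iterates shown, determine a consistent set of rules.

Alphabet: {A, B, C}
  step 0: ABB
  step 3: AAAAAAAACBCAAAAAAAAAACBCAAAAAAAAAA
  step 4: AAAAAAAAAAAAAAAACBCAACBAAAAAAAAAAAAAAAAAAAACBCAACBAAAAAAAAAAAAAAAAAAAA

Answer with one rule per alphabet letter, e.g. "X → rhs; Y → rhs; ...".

A->AA, B->CAA, C->CB

  step 3 ⇒ step 4: AAAAAAAACBCAAAAAAAAAACBCAAAAAAAAAA ⇒ AA·AA·AA·AA·AA·AA·AA·AA·CB·CAA·CB·AA·AA·AA·AA·AA·AA·AA·AA·AA·AA·CB·CAA·CB·AA·AA·AA·AA·AA·AA·AA·AA·AA·AA
    A ↦ AA
    B ↦ CAA
    C ↦ CB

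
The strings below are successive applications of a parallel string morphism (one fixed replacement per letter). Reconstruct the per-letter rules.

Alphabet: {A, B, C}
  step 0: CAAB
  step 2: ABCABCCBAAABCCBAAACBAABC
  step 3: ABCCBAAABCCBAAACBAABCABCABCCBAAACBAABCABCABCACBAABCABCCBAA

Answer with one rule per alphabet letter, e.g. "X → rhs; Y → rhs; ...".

A->ABC, B->CBA, C->A

  step 2 ⇒ step 3: ABCABCCBAAABCCBAAACBAABC ⇒ ABC·CBA·A·ABC·CBA·A·A·CBA·ABC·ABC·ABC·CBA·A·A·CBA·ABC·ABC·ABC·A·CBA·ABC·ABC·CBA·A
    A ↦ ABC
    B ↦ CBA
    C ↦ A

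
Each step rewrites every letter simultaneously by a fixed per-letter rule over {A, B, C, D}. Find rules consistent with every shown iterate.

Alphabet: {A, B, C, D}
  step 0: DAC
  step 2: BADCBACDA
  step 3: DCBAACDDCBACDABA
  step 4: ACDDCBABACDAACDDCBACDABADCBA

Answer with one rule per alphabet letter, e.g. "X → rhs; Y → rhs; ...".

  step 3 ⇒ step 4: DCBAACDDCBACDABA ⇒ A·CD·DC·BA·BA·CD·A·A·CD·DC·BA·CD·A·BA·DC·BA
    A ↦ BA
    B ↦ DC
    C ↦ CD
    D ↦ A

A->BA, B->DC, C->CD, D->A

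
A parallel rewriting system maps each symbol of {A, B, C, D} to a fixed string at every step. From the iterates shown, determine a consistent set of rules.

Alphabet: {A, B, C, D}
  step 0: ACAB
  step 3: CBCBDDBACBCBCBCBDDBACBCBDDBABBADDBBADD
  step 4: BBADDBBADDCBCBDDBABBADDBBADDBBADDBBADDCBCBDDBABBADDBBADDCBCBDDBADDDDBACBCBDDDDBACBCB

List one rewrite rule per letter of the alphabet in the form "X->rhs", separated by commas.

  step 3 ⇒ step 4: CBCBDDBACBCBCBCBDDBACBCBDDBABBADDBBADD ⇒ BBA·DD·BBA·DD·CB·CB·DD·BA·BBA·DD·BBA·DD·BBA·DD·BBA·DD·CB·CB·DD·BA·BBA·DD·BBA·DD·CB·CB·DD·BA·DD·DD·BA·CB·CB·DD·DD·BA·CB·CB
    A ↦ BA
    B ↦ DD
    C ↦ BBA
    D ↦ CB

A->BA, B->DD, C->BBA, D->CB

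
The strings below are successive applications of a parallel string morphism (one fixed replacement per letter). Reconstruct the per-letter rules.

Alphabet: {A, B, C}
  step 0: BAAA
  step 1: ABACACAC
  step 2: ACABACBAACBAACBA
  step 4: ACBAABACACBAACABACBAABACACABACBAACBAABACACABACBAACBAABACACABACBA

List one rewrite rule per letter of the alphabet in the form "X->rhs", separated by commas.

A->AC, B->AB, C->BA

  step 1 ⇒ step 2: ABACACAC ⇒ AC·AB·AC·BA·AC·BA·AC·BA
    A ↦ AC
    B ↦ AB
    C ↦ BA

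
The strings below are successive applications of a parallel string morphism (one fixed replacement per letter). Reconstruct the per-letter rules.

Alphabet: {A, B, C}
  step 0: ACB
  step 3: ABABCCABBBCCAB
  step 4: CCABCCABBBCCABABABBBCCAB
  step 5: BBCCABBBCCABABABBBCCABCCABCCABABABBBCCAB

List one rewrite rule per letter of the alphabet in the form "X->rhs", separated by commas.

  step 4 ⇒ step 5: CCABCCABBBCCABABABBBCCAB ⇒ B·B·CC·AB·B·B·CC·AB·AB·AB·B·B·CC·AB·CC·AB·CC·AB·AB·AB·B·B·CC·AB
    A ↦ CC
    B ↦ AB
    C ↦ B

A->CC, B->AB, C->B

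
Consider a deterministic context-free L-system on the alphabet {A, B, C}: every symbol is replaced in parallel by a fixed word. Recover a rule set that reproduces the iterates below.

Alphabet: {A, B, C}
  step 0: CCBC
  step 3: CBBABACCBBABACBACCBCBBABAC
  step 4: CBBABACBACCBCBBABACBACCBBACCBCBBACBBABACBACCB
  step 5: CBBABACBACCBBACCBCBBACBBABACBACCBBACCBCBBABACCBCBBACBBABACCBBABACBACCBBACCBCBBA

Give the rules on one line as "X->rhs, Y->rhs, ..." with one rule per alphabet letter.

A->C, B->BA, C->CB

  step 4 ⇒ step 5: CBBABACBACCBCBBABACBACCBBACCBCBBACBBABACBACCB ⇒ CB·BA·BA·C·BA·C·CB·BA·C·CB·CB·BA·CB·BA·BA·C·BA·C·CB·BA·C·CB·CB·BA·BA·C·CB·CB·BA·CB·BA·BA·C·CB·BA·BA·C·BA·C·CB·BA·C·CB·CB·BA
    A ↦ C
    B ↦ BA
    C ↦ CB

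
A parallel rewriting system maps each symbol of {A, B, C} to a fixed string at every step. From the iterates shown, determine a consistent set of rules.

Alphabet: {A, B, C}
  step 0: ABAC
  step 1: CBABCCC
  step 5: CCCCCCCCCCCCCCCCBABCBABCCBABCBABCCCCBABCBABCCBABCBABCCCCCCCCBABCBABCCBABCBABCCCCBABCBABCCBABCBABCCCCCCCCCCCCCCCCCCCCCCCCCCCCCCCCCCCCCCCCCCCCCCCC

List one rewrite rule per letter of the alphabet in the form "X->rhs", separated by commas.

A->C, B->BAB, C->CC

  step 0 ⇒ step 1: ABAC ⇒ C·BAB·C·CC
    A ↦ C
    B ↦ BAB
    C ↦ CC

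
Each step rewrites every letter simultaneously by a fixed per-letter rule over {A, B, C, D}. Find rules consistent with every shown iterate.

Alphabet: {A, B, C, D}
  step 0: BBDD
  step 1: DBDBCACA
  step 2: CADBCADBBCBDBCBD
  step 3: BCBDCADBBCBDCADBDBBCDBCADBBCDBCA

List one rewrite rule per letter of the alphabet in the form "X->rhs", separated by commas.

  step 2 ⇒ step 3: CADBCADBBCBDBCBD ⇒ BC·BD·CA·DB·BC·BD·CA·DB·DB·BC·DB·CA·DB·BC·DB·CA
    A ↦ BD
    B ↦ DB
    C ↦ BC
    D ↦ CA

A->BD, B->DB, C->BC, D->CA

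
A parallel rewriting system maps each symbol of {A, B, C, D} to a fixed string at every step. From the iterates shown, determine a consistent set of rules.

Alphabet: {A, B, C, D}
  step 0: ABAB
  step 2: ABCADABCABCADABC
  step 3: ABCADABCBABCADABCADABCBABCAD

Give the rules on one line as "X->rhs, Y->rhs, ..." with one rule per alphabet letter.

A->ABC, B->A, C->D, D->B

  step 2 ⇒ step 3: ABCADABCABCADABC ⇒ ABC·A·D·ABC·B·ABC·A·D·ABC·A·D·ABC·B·ABC·A·D
    A ↦ ABC
    B ↦ A
    C ↦ D
    D ↦ B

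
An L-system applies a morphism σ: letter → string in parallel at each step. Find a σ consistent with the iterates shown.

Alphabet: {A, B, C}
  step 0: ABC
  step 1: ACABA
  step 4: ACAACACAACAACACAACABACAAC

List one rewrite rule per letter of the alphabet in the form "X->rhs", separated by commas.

A->AC, B->AB, C->A

  step 0 ⇒ step 1: ABC ⇒ AC·AB·A
    A ↦ AC
    B ↦ AB
    C ↦ A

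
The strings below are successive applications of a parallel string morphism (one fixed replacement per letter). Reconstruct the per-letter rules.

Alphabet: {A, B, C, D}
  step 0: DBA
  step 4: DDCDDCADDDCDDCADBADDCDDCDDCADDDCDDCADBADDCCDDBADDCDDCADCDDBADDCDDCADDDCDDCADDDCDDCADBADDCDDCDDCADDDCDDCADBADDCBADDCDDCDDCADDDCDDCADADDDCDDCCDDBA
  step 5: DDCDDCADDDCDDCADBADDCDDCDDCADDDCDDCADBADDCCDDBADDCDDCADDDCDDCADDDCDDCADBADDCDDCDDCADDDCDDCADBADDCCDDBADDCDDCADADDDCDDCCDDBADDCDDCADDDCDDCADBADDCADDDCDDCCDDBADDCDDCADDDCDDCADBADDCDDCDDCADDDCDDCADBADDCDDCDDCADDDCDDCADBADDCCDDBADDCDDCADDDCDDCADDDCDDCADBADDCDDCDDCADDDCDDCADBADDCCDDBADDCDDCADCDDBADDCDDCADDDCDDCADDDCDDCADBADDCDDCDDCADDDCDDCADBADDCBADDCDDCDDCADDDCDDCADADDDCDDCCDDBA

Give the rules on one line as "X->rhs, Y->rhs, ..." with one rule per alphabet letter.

A->BA, B->CDD, C->AD, D->DDC

  step 4 ⇒ step 5: DDCDDCADDDCDDCADBADDCDDCDDCADDDCDDCADBADDCCDDBADDCDDCADCDDBADDCDDCADDDCDDCADDDCDDCADBADDCDDCDDCADDDCDDCADBADDCBADDCDDCDDCADDDCDDCADADDDCDDCCDDBA ⇒ DDC·DDC·AD·DDC·DDC·AD·BA·DDC·DDC·DDC·AD·DDC·DDC·AD·BA·DDC·CDD·BA·DDC·DDC·AD·DDC·DDC·AD·DDC·DDC·AD·BA·DDC·DDC·DDC·AD·DDC·DDC·AD·BA·DDC·CDD·BA·DDC·DDC·AD·AD·DDC·DDC·CDD·BA·DDC·DDC·AD·DDC·DDC·AD·BA·DDC·AD·DDC·DDC·CDD·BA·DDC·DDC·AD·DDC·DDC·AD·BA·DDC·DDC·DDC·AD·DDC·DDC·AD·BA·DDC·DDC·DDC·AD·DDC·DDC·AD·BA·DDC·CDD·BA·DDC·DDC·AD·DDC·DDC·AD·DDC·DDC·AD·BA·DDC·DDC·DDC·AD·DDC·DDC·AD·BA·DDC·CDD·BA·DDC·DDC·AD·CDD·BA·DDC·DDC·AD·DDC·DDC·AD·DDC·DDC·AD·BA·DDC·DDC·DDC·AD·DDC·DDC·AD·BA·DDC·BA·DDC·DDC·DDC·AD·DDC·DDC·AD·AD·DDC·DDC·CDD·BA
    A ↦ BA
    B ↦ CDD
    C ↦ AD
    D ↦ DDC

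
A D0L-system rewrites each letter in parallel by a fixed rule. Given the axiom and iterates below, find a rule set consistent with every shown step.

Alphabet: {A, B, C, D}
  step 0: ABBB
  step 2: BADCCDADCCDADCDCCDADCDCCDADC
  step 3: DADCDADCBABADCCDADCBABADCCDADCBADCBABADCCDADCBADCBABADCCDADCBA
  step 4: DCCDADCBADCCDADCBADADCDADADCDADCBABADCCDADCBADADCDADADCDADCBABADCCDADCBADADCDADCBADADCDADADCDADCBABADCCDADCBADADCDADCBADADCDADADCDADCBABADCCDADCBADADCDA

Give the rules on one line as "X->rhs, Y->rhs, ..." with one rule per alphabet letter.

  step 3 ⇒ step 4: DADCDADCBABADCCDADCBABADCCDADCBADCBABADCCDADCBADCBABADCCDADCBA ⇒ DC·CDA·DC·BA·DC·CDA·DC·BA·DAD·CDA·DAD·CDA·DC·BA·BA·DC·CDA·DC·BA·DAD·CDA·DAD·CDA·DC·BA·BA·DC·CDA·DC·BA·DAD·CDA·DC·BA·DAD·CDA·DAD·CDA·DC·BA·BA·DC·CDA·DC·BA·DAD·CDA·DC·BA·DAD·CDA·DAD·CDA·DC·BA·BA·DC·CDA·DC·BA·DAD·CDA
    A ↦ CDA
    B ↦ DAD
    C ↦ BA
    D ↦ DC

A->CDA, B->DAD, C->BA, D->DC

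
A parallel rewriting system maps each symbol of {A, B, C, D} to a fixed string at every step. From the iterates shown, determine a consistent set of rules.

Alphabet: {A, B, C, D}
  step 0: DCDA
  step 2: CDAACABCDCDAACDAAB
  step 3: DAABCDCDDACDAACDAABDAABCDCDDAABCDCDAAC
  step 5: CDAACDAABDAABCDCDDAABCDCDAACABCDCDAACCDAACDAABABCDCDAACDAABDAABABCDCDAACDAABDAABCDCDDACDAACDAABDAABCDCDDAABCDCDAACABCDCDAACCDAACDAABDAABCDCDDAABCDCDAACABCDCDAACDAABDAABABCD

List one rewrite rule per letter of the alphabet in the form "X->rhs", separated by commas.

A->CD, B->AAC, C->DA, D->AB

  step 2 ⇒ step 3: CDAACABCDCDAACDAAB ⇒ DA·AB·CD·CD·DA·CD·AAC·DA·AB·DA·AB·CD·CD·DA·AB·CD·CD·AAC
    A ↦ CD
    B ↦ AAC
    C ↦ DA
    D ↦ AB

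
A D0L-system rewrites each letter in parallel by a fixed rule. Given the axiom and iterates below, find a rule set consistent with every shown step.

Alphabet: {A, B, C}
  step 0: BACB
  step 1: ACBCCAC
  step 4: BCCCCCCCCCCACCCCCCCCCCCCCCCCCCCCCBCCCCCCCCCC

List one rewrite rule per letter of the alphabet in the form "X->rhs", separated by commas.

A->B, B->AC, C->CC

  step 0 ⇒ step 1: BACB ⇒ AC·B·CC·AC
    A ↦ B
    B ↦ AC
    C ↦ CC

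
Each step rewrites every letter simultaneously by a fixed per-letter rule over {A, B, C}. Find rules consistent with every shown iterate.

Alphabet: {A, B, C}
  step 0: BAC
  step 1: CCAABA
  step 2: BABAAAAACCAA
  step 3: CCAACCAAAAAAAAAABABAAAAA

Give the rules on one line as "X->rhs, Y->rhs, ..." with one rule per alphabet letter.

  step 2 ⇒ step 3: BABAAAAACCAA ⇒ CC·AA·CC·AA·AA·AA·AA·AA·BA·BA·AA·AA
    A ↦ AA
    B ↦ CC
    C ↦ BA

A->AA, B->CC, C->BA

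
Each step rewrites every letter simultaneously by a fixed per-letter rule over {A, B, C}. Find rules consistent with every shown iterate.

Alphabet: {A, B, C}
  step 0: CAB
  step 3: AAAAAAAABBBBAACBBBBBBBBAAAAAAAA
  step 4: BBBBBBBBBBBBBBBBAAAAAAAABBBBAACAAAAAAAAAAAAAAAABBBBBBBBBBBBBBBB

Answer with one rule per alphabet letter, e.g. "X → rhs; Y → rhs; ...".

A->BB, B->AA, C->AAC

  step 3 ⇒ step 4: AAAAAAAABBBBAACBBBBBBBBAAAAAAAA ⇒ BB·BB·BB·BB·BB·BB·BB·BB·AA·AA·AA·AA·BB·BB·AAC·AA·AA·AA·AA·AA·AA·AA·AA·BB·BB·BB·BB·BB·BB·BB·BB
    A ↦ BB
    B ↦ AA
    C ↦ AAC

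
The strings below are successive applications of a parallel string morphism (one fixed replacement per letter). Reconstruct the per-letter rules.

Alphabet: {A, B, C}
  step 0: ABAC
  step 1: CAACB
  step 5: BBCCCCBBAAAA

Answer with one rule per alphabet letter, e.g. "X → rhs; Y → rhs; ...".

A->C, B->AA, C->B

  step 0 ⇒ step 1: ABAC ⇒ C·AA·C·B
    A ↦ C
    B ↦ AA
    C ↦ B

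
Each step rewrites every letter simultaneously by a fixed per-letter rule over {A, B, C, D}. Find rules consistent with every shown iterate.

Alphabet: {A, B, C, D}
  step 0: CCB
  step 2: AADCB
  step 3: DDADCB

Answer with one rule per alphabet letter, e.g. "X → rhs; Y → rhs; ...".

A->D, B->CB, C->D, D->A

  step 2 ⇒ step 3: AADCB ⇒ D·D·A·D·CB
    A ↦ D
    B ↦ CB
    C ↦ D
    D ↦ A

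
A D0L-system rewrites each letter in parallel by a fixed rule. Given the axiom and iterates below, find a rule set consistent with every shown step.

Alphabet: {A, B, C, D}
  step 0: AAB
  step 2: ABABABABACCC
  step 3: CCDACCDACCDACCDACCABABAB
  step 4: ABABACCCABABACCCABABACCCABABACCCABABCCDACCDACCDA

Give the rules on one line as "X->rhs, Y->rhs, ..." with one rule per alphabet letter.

A->CC, B->DA, C->AB, D->AC

  step 3 ⇒ step 4: CCDACCDACCDACCDACCABABAB ⇒ AB·AB·AC·CC·AB·AB·AC·CC·AB·AB·AC·CC·AB·AB·AC·CC·AB·AB·CC·DA·CC·DA·CC·DA
    A ↦ CC
    B ↦ DA
    C ↦ AB
    D ↦ AC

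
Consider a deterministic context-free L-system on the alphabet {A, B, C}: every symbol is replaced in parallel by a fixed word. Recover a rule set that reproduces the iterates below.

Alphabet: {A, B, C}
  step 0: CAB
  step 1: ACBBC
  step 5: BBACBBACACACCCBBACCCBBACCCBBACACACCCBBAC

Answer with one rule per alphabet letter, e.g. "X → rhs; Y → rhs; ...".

A->BB, B->C, C->AC

  step 0 ⇒ step 1: CAB ⇒ AC·BB·C
    A ↦ BB
    B ↦ C
    C ↦ AC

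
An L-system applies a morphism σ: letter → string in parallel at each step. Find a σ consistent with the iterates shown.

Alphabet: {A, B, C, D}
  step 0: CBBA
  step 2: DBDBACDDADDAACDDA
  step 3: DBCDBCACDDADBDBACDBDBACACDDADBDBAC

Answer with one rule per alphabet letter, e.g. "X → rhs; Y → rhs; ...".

  step 2 ⇒ step 3: DBDBACDDADDAACDDA ⇒ DB·C·DB·C·AC·DDA·DB·DB·AC·DB·DB·AC·AC·DDA·DB·DB·AC
    A ↦ AC
    B ↦ C
    C ↦ DDA
    D ↦ DB

A->AC, B->C, C->DDA, D->DB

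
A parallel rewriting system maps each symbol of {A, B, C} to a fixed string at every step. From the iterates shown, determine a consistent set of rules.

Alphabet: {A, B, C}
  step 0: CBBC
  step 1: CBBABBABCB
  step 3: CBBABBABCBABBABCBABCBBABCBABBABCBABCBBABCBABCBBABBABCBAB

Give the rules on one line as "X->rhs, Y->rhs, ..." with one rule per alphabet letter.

A->C, B->BAB, C->CB

  step 0 ⇒ step 1: CBBC ⇒ CB·BAB·BAB·CB
    B ↦ BAB
    C ↦ CB
    A ↦ C  (constrained at step 1)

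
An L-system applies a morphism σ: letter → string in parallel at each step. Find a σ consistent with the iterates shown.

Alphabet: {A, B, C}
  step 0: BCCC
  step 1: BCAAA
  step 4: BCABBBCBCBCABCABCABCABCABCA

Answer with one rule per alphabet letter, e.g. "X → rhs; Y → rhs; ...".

  step 0 ⇒ step 1: BCCC ⇒ BC·A·A·A
    B ↦ BC
    C ↦ A
    A ↦ BB  (constrained at step 1)

A->BB, B->BC, C->A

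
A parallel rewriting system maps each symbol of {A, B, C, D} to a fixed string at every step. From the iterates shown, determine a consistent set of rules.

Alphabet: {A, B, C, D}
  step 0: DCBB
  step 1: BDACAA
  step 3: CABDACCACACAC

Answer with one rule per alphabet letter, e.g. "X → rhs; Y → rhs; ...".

  step 0 ⇒ step 1: DCBB ⇒ BD·AC·A·A
    B ↦ A
    C ↦ AC
    D ↦ BD
    A ↦ C  (constrained at step 1)

A->C, B->A, C->AC, D->BD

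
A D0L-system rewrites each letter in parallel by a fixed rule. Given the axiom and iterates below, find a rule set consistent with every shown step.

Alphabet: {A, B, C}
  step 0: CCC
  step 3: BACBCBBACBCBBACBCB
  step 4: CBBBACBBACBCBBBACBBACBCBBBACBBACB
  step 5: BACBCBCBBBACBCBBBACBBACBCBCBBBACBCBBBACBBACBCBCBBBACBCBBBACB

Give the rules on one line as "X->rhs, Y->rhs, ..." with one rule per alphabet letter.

  step 4 ⇒ step 5: CBBBACBBACBCBBBACBBACBCBBBACBBACB ⇒ BA·CB·CB·CB·B·BA·CB·CB·B·BA·CB·BA·CB·CB·CB·B·BA·CB·CB·B·BA·CB·BA·CB·CB·CB·B·BA·CB·CB·B·BA·CB
    A ↦ B
    B ↦ CB
    C ↦ BA

A->B, B->CB, C->BA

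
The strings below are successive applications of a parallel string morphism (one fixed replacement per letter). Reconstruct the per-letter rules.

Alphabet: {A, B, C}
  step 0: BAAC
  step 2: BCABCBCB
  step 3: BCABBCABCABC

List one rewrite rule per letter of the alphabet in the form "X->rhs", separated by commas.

  step 2 ⇒ step 3: BCABCBCB ⇒ BC·A·B·BC·A·BC·A·BC
    A ↦ B
    B ↦ BC
    C ↦ A

A->B, B->BC, C->A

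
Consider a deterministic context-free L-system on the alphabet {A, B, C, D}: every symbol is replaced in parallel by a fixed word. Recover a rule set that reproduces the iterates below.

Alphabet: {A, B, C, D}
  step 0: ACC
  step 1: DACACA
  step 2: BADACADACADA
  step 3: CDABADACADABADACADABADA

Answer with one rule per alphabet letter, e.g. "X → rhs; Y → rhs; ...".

  step 2 ⇒ step 3: BADACADACADA ⇒ C·DA·BA·DA·CA·DA·BA·DA·CA·DA·BA·DA
    A ↦ DA
    B ↦ C
    C ↦ CA
    D ↦ BA

A->DA, B->C, C->CA, D->BA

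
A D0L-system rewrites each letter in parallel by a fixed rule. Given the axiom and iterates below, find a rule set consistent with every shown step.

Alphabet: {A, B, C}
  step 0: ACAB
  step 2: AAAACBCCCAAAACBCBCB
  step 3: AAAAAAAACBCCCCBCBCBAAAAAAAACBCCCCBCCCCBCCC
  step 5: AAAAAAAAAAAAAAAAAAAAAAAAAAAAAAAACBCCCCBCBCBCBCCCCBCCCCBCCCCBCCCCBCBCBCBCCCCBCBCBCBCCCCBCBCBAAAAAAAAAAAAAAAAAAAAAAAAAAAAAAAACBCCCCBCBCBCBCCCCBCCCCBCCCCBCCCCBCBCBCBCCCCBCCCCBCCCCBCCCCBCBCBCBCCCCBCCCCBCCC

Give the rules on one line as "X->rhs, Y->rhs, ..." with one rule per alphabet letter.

A->AA, B->CCC, C->CB

  step 2 ⇒ step 3: AAAACBCCCAAAACBCBCB ⇒ AA·AA·AA·AA·CB·CCC·CB·CB·CB·AA·AA·AA·AA·CB·CCC·CB·CCC·CB·CCC
    A ↦ AA
    B ↦ CCC
    C ↦ CB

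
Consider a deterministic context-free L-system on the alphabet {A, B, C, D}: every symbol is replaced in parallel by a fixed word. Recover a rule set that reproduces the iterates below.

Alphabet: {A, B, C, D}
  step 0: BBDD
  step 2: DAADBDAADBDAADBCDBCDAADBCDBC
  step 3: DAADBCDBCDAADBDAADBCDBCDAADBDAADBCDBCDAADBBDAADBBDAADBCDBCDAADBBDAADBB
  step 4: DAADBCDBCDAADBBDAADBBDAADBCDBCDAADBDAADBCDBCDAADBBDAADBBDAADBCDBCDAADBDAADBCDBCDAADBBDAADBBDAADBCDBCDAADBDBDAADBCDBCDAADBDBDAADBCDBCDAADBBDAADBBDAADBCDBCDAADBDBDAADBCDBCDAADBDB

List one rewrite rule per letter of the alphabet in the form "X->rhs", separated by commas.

  step 3 ⇒ step 4: DAADBCDBCDAADBDAADBCDBCDAADBDAADBCDBCDAADBBDAADBBDAADBCDBCDAADBBDAADBB ⇒ DAA·DBC·DBC·DAA·DB·B·DAA·DB·B·DAA·DBC·DBC·DAA·DB·DAA·DBC·DBC·DAA·DB·B·DAA·DB·B·DAA·DBC·DBC·DAA·DB·DAA·DBC·DBC·DAA·DB·B·DAA·DB·B·DAA·DBC·DBC·DAA·DB·DB·DAA·DBC·DBC·DAA·DB·DB·DAA·DBC·DBC·DAA·DB·B·DAA·DB·B·DAA·DBC·DBC·DAA·DB·DB·DAA·DBC·DBC·DAA·DB·DB
    A ↦ DBC
    B ↦ DB
    C ↦ B
    D ↦ DAA

A->DBC, B->DB, C->B, D->DAA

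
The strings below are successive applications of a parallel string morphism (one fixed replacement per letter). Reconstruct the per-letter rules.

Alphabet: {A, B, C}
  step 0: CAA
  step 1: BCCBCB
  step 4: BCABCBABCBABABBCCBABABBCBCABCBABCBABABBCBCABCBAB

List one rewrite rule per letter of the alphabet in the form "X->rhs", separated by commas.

A->CB, B->AB, C->BC

  step 0 ⇒ step 1: CAA ⇒ BC·CB·CB
    A ↦ CB
    C ↦ BC
    B ↦ AB  (constrained at step 1)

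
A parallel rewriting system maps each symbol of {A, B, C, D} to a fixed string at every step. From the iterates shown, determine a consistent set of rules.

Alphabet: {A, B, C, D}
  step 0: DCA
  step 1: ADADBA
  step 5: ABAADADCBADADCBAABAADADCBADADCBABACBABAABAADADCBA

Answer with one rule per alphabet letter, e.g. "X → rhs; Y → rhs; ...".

A->BA, B->C, C->DAD, D->A

  step 0 ⇒ step 1: DCA ⇒ A·DAD·BA
    A ↦ BA
    C ↦ DAD
    D ↦ A
    B ↦ C  (constrained at step 1)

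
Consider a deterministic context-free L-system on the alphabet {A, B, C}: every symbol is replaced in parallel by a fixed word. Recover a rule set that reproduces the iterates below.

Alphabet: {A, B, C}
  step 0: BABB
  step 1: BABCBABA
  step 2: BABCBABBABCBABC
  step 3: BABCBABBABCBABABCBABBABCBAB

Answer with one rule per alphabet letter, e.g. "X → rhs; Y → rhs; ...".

  step 2 ⇒ step 3: BABCBABBABCBABC ⇒ BA·BC·BA·B·BA·BC·BA·BA·BC·BA·B·BA·BC·BA·B
    A ↦ BC
    B ↦ BA
    C ↦ B

A->BC, B->BA, C->B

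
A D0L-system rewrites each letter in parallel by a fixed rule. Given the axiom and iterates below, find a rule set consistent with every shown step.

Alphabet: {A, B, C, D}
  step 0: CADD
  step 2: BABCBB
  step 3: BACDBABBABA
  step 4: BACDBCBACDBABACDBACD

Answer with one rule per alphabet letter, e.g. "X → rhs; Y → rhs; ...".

  step 3 ⇒ step 4: BACDBABBABA ⇒ BA·CD·B·C·BA·CD·BA·BA·CD·BA·CD
    A ↦ CD
    B ↦ BA
    C ↦ B
    D ↦ C

A->CD, B->BA, C->B, D->C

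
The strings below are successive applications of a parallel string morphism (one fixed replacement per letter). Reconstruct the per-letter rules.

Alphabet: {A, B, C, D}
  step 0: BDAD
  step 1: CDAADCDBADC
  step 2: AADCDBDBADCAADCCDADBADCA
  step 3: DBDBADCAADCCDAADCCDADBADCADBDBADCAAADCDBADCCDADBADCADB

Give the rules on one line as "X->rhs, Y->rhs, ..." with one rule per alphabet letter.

  step 2 ⇒ step 3: AADCDBDBADCAADCCDADBADCA ⇒ DB·DB·ADC·A·ADC·CDA·ADC·CDA·DB·ADC·A·DB·DB·ADC·A·A·ADC·DB·ADC·CDA·DB·ADC·A·DB
    A ↦ DB
    B ↦ CDA
    C ↦ A
    D ↦ ADC

A->DB, B->CDA, C->A, D->ADC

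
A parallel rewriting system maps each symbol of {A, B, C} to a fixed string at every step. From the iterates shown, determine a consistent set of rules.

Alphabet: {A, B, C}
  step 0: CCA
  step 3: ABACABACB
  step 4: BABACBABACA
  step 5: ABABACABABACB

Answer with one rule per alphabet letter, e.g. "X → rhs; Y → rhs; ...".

  step 4 ⇒ step 5: BABACBABACA ⇒ A·B·A·B·AC·A·B·A·B·AC·B
    A ↦ B
    B ↦ A
    C ↦ AC

A->B, B->A, C->AC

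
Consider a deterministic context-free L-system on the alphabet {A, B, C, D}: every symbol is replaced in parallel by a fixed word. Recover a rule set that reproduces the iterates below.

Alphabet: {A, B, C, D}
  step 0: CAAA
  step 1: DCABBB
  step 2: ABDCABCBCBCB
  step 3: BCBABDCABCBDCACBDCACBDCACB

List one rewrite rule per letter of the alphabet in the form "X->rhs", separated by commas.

A->B, B->CB, C->DCA, D->AB

  step 2 ⇒ step 3: ABDCABCBCBCB ⇒ B·CB·AB·DCA·B·CB·DCA·CB·DCA·CB·DCA·CB
    A ↦ B
    B ↦ CB
    C ↦ DCA
    D ↦ AB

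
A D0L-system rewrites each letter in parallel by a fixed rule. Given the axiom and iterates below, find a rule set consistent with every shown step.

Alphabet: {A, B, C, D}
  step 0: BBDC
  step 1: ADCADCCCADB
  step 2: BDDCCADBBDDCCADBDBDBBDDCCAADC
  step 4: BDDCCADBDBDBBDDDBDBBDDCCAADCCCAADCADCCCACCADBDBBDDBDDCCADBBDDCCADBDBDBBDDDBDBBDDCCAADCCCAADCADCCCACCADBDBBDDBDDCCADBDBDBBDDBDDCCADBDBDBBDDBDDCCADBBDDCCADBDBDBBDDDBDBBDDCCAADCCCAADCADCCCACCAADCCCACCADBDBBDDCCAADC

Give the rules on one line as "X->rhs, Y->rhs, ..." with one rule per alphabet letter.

A->BDD, B->ADC, C->DB, D->CCA

  step 1 ⇒ step 2: ADCADCCCADB ⇒ BDD·CCA·DB·BDD·CCA·DB·DB·DB·BDD·CCA·ADC
    A ↦ BDD
    B ↦ ADC
    C ↦ DB
    D ↦ CCA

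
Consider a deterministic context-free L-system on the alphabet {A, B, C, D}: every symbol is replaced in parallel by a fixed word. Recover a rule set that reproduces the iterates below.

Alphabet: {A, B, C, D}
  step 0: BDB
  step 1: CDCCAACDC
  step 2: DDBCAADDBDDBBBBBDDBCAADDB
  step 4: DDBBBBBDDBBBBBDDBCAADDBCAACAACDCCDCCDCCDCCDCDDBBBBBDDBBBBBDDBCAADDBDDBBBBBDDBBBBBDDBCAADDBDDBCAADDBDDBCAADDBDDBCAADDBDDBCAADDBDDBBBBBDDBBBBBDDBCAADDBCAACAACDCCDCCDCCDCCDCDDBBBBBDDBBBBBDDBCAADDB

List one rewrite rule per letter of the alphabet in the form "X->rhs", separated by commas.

  step 1 ⇒ step 2: CDCCAACDC ⇒ DDB·CAA·DDB·DDB·BB·BB·DDB·CAA·DDB
    A ↦ BB
    C ↦ DDB
    D ↦ CAA
  step 0 ⇒ step 1: BDB ⇒ CDC·CAA·CDC
    B ↦ CDC

A->BB, B->CDC, C->DDB, D->CAA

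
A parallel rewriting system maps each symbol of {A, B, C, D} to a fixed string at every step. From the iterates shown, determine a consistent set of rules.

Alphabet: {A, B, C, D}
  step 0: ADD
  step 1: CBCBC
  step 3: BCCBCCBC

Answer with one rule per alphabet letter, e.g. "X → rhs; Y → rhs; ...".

A->C, B->A, C->D, D->BC

  step 0 ⇒ step 1: ADD ⇒ C·BC·BC
    A ↦ C
    D ↦ BC
    B ↦ A  (constrained at step 1)
    C ↦ D  (constrained at step 1)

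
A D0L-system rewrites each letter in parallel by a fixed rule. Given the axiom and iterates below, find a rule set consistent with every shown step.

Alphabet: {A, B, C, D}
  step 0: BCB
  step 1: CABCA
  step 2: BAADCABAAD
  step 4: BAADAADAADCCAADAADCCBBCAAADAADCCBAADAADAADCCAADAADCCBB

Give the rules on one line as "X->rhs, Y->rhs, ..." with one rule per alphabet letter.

  step 1 ⇒ step 2: CABCA ⇒ B·AAD·CA·B·AAD
    A ↦ AAD
    B ↦ CA
    C ↦ B
    D ↦ CC  (constrained at step 2)

A->AAD, B->CA, C->B, D->CC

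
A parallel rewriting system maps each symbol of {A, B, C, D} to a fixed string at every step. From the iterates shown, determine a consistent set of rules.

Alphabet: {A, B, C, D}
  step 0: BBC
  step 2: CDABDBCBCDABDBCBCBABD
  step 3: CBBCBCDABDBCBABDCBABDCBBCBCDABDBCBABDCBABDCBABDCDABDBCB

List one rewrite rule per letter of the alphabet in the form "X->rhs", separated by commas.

  step 2 ⇒ step 3: CDABDBCBCDABDBCBCBABD ⇒ CB·BCB·CD·ABD·BCB·ABD·CB·ABD·CB·BCB·CD·ABD·BCB·ABD·CB·ABD·CB·ABD·CD·ABD·BCB
    A ↦ CD
    B ↦ ABD
    C ↦ CB
    D ↦ BCB

A->CD, B->ABD, C->CB, D->BCB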